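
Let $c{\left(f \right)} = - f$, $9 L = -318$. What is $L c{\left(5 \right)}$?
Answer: $\frac{530}{3} \approx 176.67$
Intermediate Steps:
$L = - \frac{106}{3}$ ($L = \frac{1}{9} \left(-318\right) = - \frac{106}{3} \approx -35.333$)
$L c{\left(5 \right)} = - \frac{106 \left(\left(-1\right) 5\right)}{3} = \left(- \frac{106}{3}\right) \left(-5\right) = \frac{530}{3}$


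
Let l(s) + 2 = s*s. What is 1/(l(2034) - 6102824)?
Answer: -1/1965670 ≈ -5.0873e-7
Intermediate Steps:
l(s) = -2 + s² (l(s) = -2 + s*s = -2 + s²)
1/(l(2034) - 6102824) = 1/((-2 + 2034²) - 6102824) = 1/((-2 + 4137156) - 6102824) = 1/(4137154 - 6102824) = 1/(-1965670) = -1/1965670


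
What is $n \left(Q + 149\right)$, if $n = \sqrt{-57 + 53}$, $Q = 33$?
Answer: $364 i \approx 364.0 i$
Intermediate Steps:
$n = 2 i$ ($n = \sqrt{-4} = 2 i \approx 2.0 i$)
$n \left(Q + 149\right) = 2 i \left(33 + 149\right) = 2 i 182 = 364 i$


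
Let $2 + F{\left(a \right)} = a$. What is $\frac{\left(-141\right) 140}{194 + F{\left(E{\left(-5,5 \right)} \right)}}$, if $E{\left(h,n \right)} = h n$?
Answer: $- \frac{19740}{167} \approx -118.2$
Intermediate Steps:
$F{\left(a \right)} = -2 + a$
$\frac{\left(-141\right) 140}{194 + F{\left(E{\left(-5,5 \right)} \right)}} = \frac{\left(-141\right) 140}{194 - 27} = - \frac{19740}{194 - 27} = - \frac{19740}{167}$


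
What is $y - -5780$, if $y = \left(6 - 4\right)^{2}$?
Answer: $5784$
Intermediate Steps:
$y = 4$ ($y = 2^{2} = 4$)
$y - -5780 = 4 - -5780 = 4 + 5780 = 5784$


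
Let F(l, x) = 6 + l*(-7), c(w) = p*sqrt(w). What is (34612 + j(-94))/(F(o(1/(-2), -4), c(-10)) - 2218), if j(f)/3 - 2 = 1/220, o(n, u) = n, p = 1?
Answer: -7615963/485870 ≈ -15.675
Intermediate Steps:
j(f) = 1323/220 (j(f) = 6 + 3/220 = 1323/220)
c(w) = sqrt(w) (c(w) = 1*sqrt(w) = sqrt(w))
F(l, x) = 6 - 7*l
(34612 + j(-94))/(F(o(1/(-2), -4), c(-10)) - 2218) = (34612 + 1323/220)/((6 - 7/(-2)) - 2218) = 7615963/(220*((6 - 7*(-1/2)) - 2218)) = 7615963/(220*((6 + 7/2) - 2218)) = 7615963/(220*(19/2 - 2218)) = 7615963/(220*(-4417/2)) = (7615963/220)*(-2/4417) = -7615963/485870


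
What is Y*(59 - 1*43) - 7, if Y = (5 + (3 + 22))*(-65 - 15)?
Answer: -38407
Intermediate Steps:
Y = -2400 (Y = (5 + 25)*(-80) = 30*(-80) = -2400)
Y*(59 - 1*43) - 7 = -2400*(59 - 1*43) - 7 = -2400*(59 - 43) - 7 = -2400*16 - 7 = -38400 - 7 = -38407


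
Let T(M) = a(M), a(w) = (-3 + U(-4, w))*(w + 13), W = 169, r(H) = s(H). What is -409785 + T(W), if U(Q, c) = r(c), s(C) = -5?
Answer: -411241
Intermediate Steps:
r(H) = -5
U(Q, c) = -5
a(w) = -104 - 8*w (a(w) = (-3 - 5)*(w + 13) = -8*(13 + w) = -104 - 8*w)
T(M) = -104 - 8*M
-409785 + T(W) = -409785 + (-104 - 8*169) = -409785 + (-104 - 1352) = -409785 - 1456 = -411241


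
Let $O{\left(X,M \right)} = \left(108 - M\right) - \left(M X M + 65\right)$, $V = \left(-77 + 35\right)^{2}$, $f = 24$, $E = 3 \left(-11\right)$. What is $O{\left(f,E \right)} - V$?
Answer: $-27824$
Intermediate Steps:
$E = -33$
$V = 1764$ ($V = \left(-42\right)^{2} = 1764$)
$O{\left(X,M \right)} = 43 - M - X M^{2}$ ($O{\left(X,M \right)} = \left(108 - M\right) - \left(X M^{2} + 65\right) = \left(108 - M\right) - \left(65 + X M^{2}\right) = 43 - M - X M^{2}$)
$O{\left(f,E \right)} - V = \left(43 - -33 - 24 \left(-33\right)^{2}\right) - 1764 = \left(43 + 33 - 24 \cdot 1089\right) - 1764 = \left(43 + 33 - 26136\right) - 1764 = -26060 - 1764 = -27824$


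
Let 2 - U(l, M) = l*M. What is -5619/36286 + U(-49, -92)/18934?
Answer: -134947431/343519562 ≈ -0.39284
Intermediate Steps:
U(l, M) = 2 - M*l (U(l, M) = 2 - l*M = 2 - M*l)
-5619/36286 + U(-49, -92)/18934 = -5619/36286 + (2 - 1*(-92)*(-49))/18934 = -5619*1/36286 + (2 - 4508)*(1/18934) = -5619/36286 - 4506*1/18934 = -5619/36286 - 2253/9467 = -134947431/343519562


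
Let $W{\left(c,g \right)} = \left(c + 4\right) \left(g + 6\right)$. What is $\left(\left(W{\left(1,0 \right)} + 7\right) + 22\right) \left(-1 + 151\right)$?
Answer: $8850$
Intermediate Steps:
$W{\left(c,g \right)} = \left(4 + c\right) \left(6 + g\right)$
$\left(\left(W{\left(1,0 \right)} + 7\right) + 22\right) \left(-1 + 151\right) = \left(\left(\left(24 + 4 \cdot 0 + 6 \cdot 1 + 1 \cdot 0\right) + 7\right) + 22\right) \left(-1 + 151\right) = \left(\left(\left(24 + 0 + 6 + 0\right) + 7\right) + 22\right) 150 = \left(\left(30 + 7\right) + 22\right) 150 = \left(37 + 22\right) 150 = 59 \cdot 150 = 8850$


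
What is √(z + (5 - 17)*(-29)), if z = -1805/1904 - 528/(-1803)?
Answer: √28426520400229/286076 ≈ 18.637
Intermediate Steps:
z = -749701/1144304 (z = -1805*1/1904 - 528*(-1/1803) = -1805/1904 + 176/601 = -749701/1144304 ≈ -0.65516)
√(z + (5 - 17)*(-29)) = √(-749701/1144304 + (5 - 17)*(-29)) = √(-749701/1144304 - 12*(-29)) = √(-749701/1144304 + 348) = √(397468091/1144304) = √28426520400229/286076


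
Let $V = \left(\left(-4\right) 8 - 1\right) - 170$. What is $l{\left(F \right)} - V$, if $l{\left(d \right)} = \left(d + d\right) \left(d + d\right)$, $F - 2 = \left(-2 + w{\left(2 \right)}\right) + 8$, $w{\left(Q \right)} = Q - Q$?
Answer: $459$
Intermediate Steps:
$w{\left(Q \right)} = 0$
$F = 8$ ($F = 2 + \left(\left(-2 + 0\right) + 8\right) = 2 + \left(-2 + 8\right) = 2 + 6 = 8$)
$l{\left(d \right)} = 4 d^{2}$ ($l{\left(d \right)} = 2 d 2 d = 4 d^{2}$)
$V = -203$ ($V = \left(-32 - 1\right) - 170 = -33 - 170 = -203$)
$l{\left(F \right)} - V = 4 \cdot 8^{2} - -203 = 4 \cdot 64 + 203 = 256 + 203 = 459$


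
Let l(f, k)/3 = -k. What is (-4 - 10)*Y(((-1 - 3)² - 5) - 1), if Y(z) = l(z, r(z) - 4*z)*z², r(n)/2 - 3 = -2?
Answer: -159600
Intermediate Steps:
r(n) = 2 (r(n) = 6 + 2*(-2) = 6 - 4 = 2)
l(f, k) = -3*k (l(f, k) = 3*(-k) = -3*k)
Y(z) = z²*(-6 + 12*z) (Y(z) = (-3*(2 - 4*z))*z² = (-6 + 12*z)*z² = z²*(-6 + 12*z))
(-4 - 10)*Y(((-1 - 3)² - 5) - 1) = (-4 - 10)*((((-1 - 3)² - 5) - 1)²*(-6 + 12*(((-1 - 3)² - 5) - 1))) = -14*(((-4)² - 5) - 1)²*(-6 + 12*(((-4)² - 5) - 1)) = -14*((16 - 5) - 1)²*(-6 + 12*((16 - 5) - 1)) = -14*(11 - 1)²*(-6 + 12*(11 - 1)) = -14*10²*(-6 + 12*10) = -1400*(-6 + 120) = -1400*114 = -14*11400 = -159600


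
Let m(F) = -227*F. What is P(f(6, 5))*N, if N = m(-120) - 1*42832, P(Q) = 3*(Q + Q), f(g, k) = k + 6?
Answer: -1029072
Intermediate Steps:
f(g, k) = 6 + k
P(Q) = 6*Q (P(Q) = 3*(2*Q) = 6*Q)
N = -15592 (N = -227*(-120) - 1*42832 = 27240 - 42832 = -15592)
P(f(6, 5))*N = (6*(6 + 5))*(-15592) = (6*11)*(-15592) = 66*(-15592) = -1029072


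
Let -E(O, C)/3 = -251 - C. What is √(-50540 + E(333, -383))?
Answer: 2*I*√12734 ≈ 225.69*I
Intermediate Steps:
E(O, C) = 753 + 3*C (E(O, C) = -3*(-251 - C) = 753 + 3*C)
√(-50540 + E(333, -383)) = √(-50540 + (753 + 3*(-383))) = √(-50540 + (753 - 1149)) = √(-50540 - 396) = √(-50936) = 2*I*√12734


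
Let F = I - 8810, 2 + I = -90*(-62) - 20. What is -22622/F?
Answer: 11311/1626 ≈ 6.9563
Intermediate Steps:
I = 5558 (I = -2 + (-90*(-62) - 20) = -2 + (5580 - 20) = -2 + 5560 = 5558)
F = -3252 (F = 5558 - 8810 = -3252)
-22622/F = -22622/(-3252) = -22622*(-1/3252) = 11311/1626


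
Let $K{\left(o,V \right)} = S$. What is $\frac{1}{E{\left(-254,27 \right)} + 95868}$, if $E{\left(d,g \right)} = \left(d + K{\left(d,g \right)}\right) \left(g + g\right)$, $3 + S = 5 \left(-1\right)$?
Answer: $\frac{1}{81720} \approx 1.2237 \cdot 10^{-5}$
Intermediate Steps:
$S = -8$ ($S = -3 + 5 \left(-1\right) = -3 - 5 = -8$)
$K{\left(o,V \right)} = -8$
$E{\left(d,g \right)} = 2 g \left(-8 + d\right)$ ($E{\left(d,g \right)} = \left(d - 8\right) \left(g + g\right) = \left(-8 + d\right) 2 g = 2 g \left(-8 + d\right)$)
$\frac{1}{E{\left(-254,27 \right)} + 95868} = \frac{1}{2 \cdot 27 \left(-8 - 254\right) + 95868} = \frac{1}{2 \cdot 27 \left(-262\right) + 95868} = \frac{1}{-14148 + 95868} = \frac{1}{81720}$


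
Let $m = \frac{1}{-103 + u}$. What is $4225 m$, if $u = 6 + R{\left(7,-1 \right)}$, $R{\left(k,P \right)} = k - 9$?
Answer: $- \frac{4225}{99} \approx -42.677$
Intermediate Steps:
$R{\left(k,P \right)} = -9 + k$ ($R{\left(k,P \right)} = k - 9 = -9 + k$)
$u = 4$ ($u = 6 + \left(-9 + 7\right) = 6 - 2 = 4$)
$m = - \frac{1}{99}$ ($m = \frac{1}{-103 + 4} = \frac{1}{-99} = - \frac{1}{99} \approx -0.010101$)
$4225 m = 4225 \left(- \frac{1}{99}\right) = - \frac{4225}{99}$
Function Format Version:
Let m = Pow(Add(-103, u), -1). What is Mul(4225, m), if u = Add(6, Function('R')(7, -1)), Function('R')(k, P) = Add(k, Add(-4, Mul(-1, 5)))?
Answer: Rational(-4225, 99) ≈ -42.677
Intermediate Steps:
Function('R')(k, P) = Add(-9, k) (Function('R')(k, P) = Add(k, Add(-4, -5)) = Add(k, -9) = Add(-9, k))
u = 4 (u = Add(6, Add(-9, 7)) = Add(6, -2) = 4)
m = Rational(-1, 99) (m = Pow(Add(-103, 4), -1) = Pow(-99, -1) = Rational(-1, 99) ≈ -0.010101)
Mul(4225, m) = Mul(4225, Rational(-1, 99)) = Rational(-4225, 99)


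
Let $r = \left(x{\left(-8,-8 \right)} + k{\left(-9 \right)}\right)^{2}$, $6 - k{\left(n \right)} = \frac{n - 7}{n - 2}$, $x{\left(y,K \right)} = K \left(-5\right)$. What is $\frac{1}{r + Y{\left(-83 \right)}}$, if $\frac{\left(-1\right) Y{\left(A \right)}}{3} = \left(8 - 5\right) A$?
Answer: $\frac{121}{330487} \approx 0.00036613$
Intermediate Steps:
$x{\left(y,K \right)} = - 5 K$
$k{\left(n \right)} = 6 - \frac{-7 + n}{-2 + n}$ ($k{\left(n \right)} = 6 - \frac{n - 7}{n - 2} = 6 - \frac{-7 + n}{-2 + n}$)
$Y{\left(A \right)} = - 9 A$ ($Y{\left(A \right)} = - 3 \left(8 - 5\right) A = - 3 \cdot 3 A = - 9 A$)
$r = \frac{240100}{121}$ ($r = \left(\left(-5\right) \left(-8\right) + \frac{5 \left(-1 - 9\right)}{-2 - 9}\right)^{2} = \left(40 + 5 \frac{1}{-11} \left(-10\right)\right)^{2} = \left(40 + 5 \left(- \frac{1}{11}\right) \left(-10\right)\right)^{2} = \left(40 + \frac{50}{11}\right)^{2} = \left(\frac{490}{11}\right)^{2} = \frac{240100}{121} \approx 1984.3$)
$\frac{1}{r + Y{\left(-83 \right)}} = \frac{1}{\frac{240100}{121} - -747} = \frac{1}{\frac{240100}{121} + 747} = \frac{1}{\frac{330487}{121}} = \frac{121}{330487}$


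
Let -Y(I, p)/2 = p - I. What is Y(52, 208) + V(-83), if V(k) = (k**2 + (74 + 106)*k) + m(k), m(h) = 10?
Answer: -8353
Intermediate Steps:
V(k) = 10 + k**2 + 180*k (V(k) = (k**2 + (74 + 106)*k) + 10 = (k**2 + 180*k) + 10 = 10 + k**2 + 180*k)
Y(I, p) = -2*p + 2*I (Y(I, p) = -2*(p - I) = -2*p + 2*I)
Y(52, 208) + V(-83) = (-2*208 + 2*52) + (10 + (-83)**2 + 180*(-83)) = (-416 + 104) + (10 + 6889 - 14940) = -312 - 8041 = -8353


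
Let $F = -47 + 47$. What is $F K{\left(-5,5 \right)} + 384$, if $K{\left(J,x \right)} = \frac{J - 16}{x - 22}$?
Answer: $384$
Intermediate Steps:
$F = 0$
$K{\left(J,x \right)} = \frac{-16 + J}{-22 + x}$
$F K{\left(-5,5 \right)} + 384 = 0 \frac{-16 - 5}{-22 + 5} + 384 = 0 \frac{1}{-17} \left(-21\right) + 384 = 0 \left(\left(- \frac{1}{17}\right) \left(-21\right)\right) + 384 = 0 \cdot \frac{21}{17} + 384 = 0 + 384 = 384$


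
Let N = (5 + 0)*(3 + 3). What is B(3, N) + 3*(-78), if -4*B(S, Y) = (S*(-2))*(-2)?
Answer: -237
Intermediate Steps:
N = 30 (N = 5*6 = 30)
B(S, Y) = -S (B(S, Y) = -S*(-2)*(-2)/4 = -(-2*S)*(-2)/4 = -S)
B(3, N) + 3*(-78) = -1*3 + 3*(-78) = -3 - 234 = -237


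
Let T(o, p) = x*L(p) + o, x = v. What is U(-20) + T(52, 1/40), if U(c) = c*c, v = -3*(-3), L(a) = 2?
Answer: 470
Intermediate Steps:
v = 9
U(c) = c²
x = 9
T(o, p) = 18 + o (T(o, p) = 9*2 + o = 18 + o)
U(-20) + T(52, 1/40) = (-20)² + (18 + 52) = 400 + 70 = 470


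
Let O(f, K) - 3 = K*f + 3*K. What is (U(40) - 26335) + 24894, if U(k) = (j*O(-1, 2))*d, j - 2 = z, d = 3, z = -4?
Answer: -1483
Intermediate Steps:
O(f, K) = 3 + 3*K + K*f (O(f, K) = 3 + (K*f + 3*K) = 3 + (3*K + K*f) = 3 + 3*K + K*f)
j = -2 (j = 2 - 4 = -2)
U(k) = -42 (U(k) = -2*(3 + 3*2 + 2*(-1))*3 = -2*(3 + 6 - 2)*3 = -2*7*3 = -14*3 = -42)
(U(40) - 26335) + 24894 = (-42 - 26335) + 24894 = -26377 + 24894 = -1483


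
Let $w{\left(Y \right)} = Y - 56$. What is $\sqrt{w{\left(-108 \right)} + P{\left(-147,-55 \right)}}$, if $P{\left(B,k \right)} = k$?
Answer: $i \sqrt{219} \approx 14.799 i$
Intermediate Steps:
$w{\left(Y \right)} = -56 + Y$
$\sqrt{w{\left(-108 \right)} + P{\left(-147,-55 \right)}} = \sqrt{\left(-56 - 108\right) - 55} = \sqrt{-164 - 55} = \sqrt{-219} = i \sqrt{219}$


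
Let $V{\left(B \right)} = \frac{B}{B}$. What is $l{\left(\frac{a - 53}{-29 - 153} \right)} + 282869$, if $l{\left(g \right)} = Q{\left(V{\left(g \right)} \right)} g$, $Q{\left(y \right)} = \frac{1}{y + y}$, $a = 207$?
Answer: $\frac{7354583}{26} \approx 2.8287 \cdot 10^{5}$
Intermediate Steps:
$V{\left(B \right)} = 1$
$Q{\left(y \right)} = \frac{1}{2 y}$
$l{\left(g \right)} = \frac{g}{2}$ ($l{\left(g \right)} = \frac{1}{2 \cdot 1} g = \frac{1}{2} \cdot 1 g = \frac{g}{2}$)
$l{\left(\frac{a - 53}{-29 - 153} \right)} + 282869 = \frac{\left(207 - 53\right) \frac{1}{-29 - 153}}{2} + 282869 = \frac{154 \frac{1}{-182}}{2} + 282869 = \frac{154 \left(- \frac{1}{182}\right)}{2} + 282869 = \frac{1}{2} \left(- \frac{11}{13}\right) + 282869 = - \frac{11}{26} + 282869 = \frac{7354583}{26}$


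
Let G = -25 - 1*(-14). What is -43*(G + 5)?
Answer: 258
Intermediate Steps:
G = -11 (G = -25 + 14 = -11)
-43*(G + 5) = -43*(-11 + 5) = -43*(-6) = 258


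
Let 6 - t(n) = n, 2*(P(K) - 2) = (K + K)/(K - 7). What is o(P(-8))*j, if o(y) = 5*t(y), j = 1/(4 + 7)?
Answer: 52/33 ≈ 1.5758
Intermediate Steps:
P(K) = 2 + K/(-7 + K) (P(K) = 2 + ((K + K)/(K - 7))/2 = 2 + ((2*K)/(-7 + K))/2 = 2 + (2*K/(-7 + K))/2 = 2 + K/(-7 + K))
t(n) = 6 - n
j = 1/11 ≈ 0.090909
o(y) = 30 - 5*y (o(y) = 5*(6 - y) = 30 - 5*y)
o(P(-8))*j = (30 - 5*(-14 + 3*(-8))/(-7 - 8))*(1/11) = (30 - 5*(-14 - 24)/(-15))*(1/11) = (30 - (-1)*(-38)/3)*(1/11) = (30 - 5*38/15)*(1/11) = (30 - 38/3)*(1/11) = (52/3)*(1/11) = 52/33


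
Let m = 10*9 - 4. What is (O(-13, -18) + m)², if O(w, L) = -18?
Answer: 4624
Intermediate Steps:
m = 86 (m = 90 - 4 = 86)
(O(-13, -18) + m)² = (-18 + 86)² = 68² = 4624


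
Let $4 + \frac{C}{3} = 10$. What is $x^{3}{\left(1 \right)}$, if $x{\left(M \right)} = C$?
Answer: $5832$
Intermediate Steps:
$C = 18$ ($C = -12 + 3 \cdot 10 = -12 + 30 = 18$)
$x{\left(M \right)} = 18$
$x^{3}{\left(1 \right)} = 18^{3} = 5832$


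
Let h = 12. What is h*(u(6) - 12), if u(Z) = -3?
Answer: -180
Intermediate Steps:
h*(u(6) - 12) = 12*(-3 - 12) = 12*(-15) = -180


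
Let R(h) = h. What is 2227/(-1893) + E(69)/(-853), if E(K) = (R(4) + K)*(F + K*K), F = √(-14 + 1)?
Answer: -659817460/1614729 - 73*I*√13/853 ≈ -408.62 - 0.30856*I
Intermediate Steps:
F = I*√13 (F = √(-13) = I*√13 ≈ 3.6056*I)
E(K) = (4 + K)*(K² + I*√13) (E(K) = (4 + K)*(I*√13 + K*K) = (4 + K)*(I*√13 + K²) = (4 + K)*(K² + I*√13))
2227/(-1893) + E(69)/(-853) = 2227/(-1893) + (69³ + 4*69² + 4*I*√13 + I*69*√13)/(-853) = 2227*(-1/1893) + (328509 + 4*4761 + 4*I*√13 + 69*I*√13)*(-1/853) = -2227/1893 + (328509 + 19044 + 4*I*√13 + 69*I*√13)*(-1/853) = -2227/1893 + (347553 + 73*I*√13)*(-1/853) = -2227/1893 + (-347553/853 - 73*I*√13/853) = -659817460/1614729 - 73*I*√13/853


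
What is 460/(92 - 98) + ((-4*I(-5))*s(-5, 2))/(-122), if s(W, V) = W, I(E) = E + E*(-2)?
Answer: -14180/183 ≈ -77.486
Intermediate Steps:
I(E) = -E (I(E) = E - 2*E = -E)
460/(92 - 98) + ((-4*I(-5))*s(-5, 2))/(-122) = 460/(92 - 98) + (-(-4)*(-5)*(-5))/(-122) = 460/(-6) + (-4*5*(-5))*(-1/122) = 460*(-⅙) - 20*(-5)*(-1/122) = -230/3 + 100*(-1/122) = -230/3 - 50/61 = -14180/183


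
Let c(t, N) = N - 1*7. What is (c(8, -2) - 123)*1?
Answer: -132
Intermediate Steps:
c(t, N) = -7 + N (c(t, N) = N - 7 = -7 + N)
(c(8, -2) - 123)*1 = ((-7 - 2) - 123)*1 = (-9 - 123)*1 = -132*1 = -132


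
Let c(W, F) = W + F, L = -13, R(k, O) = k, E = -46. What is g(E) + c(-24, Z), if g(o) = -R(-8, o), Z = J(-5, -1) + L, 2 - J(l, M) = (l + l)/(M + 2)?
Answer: -17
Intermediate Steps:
J(l, M) = 2 - 2*l/(2 + M) (J(l, M) = 2 - (l + l)/(M + 2) = 2 - 2*l/(2 + M))
Z = -1 (Z = 2*(2 - 1 - 1*(-5))/(2 - 1) - 13 = 2*(2 - 1 + 5)/1 - 13 = 2*1*6 - 13 = 12 - 13 = -1)
g(o) = 8 (g(o) = -1*(-8) = 8)
c(W, F) = F + W
g(E) + c(-24, Z) = 8 + (-1 - 24) = 8 - 25 = -17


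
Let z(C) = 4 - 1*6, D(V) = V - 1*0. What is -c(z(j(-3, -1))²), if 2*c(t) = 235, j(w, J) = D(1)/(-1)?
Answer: -235/2 ≈ -117.50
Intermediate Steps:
D(V) = V (D(V) = V + 0 = V)
j(w, J) = -1 (j(w, J) = 1/(-1) = 1*(-1) = -1)
z(C) = -2 (z(C) = 4 - 6 = -2)
c(t) = 235/2 (c(t) = (½)*235 = 235/2)
-c(z(j(-3, -1))²) = -1*235/2 = -235/2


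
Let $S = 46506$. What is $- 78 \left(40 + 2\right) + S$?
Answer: $43230$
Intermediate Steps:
$- 78 \left(40 + 2\right) + S = - 78 \left(40 + 2\right) + 46506 = \left(-78\right) 42 + 46506 = -3276 + 46506 = 43230$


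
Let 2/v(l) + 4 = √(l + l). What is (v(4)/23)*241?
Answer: -241/23 - 241*√2/46 ≈ -17.888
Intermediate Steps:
v(l) = 2/(-4 + √2*√l) (v(l) = 2/(-4 + √(l + l)) = 2/(-4 + √(2*l)) = 2/(-4 + √2*√l))
(v(4)/23)*241 = ((2/(-4 + √2*√4))/23)*241 = ((2/(-4 + √2*2))*(1/23))*241 = ((2/(-4 + 2*√2))*(1/23))*241 = (2/(23*(-4 + 2*√2)))*241 = 482/(23*(-4 + 2*√2))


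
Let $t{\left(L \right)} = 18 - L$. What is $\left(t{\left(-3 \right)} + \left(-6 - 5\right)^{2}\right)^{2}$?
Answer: $20164$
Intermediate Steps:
$\left(t{\left(-3 \right)} + \left(-6 - 5\right)^{2}\right)^{2} = \left(\left(18 - -3\right) + \left(-6 - 5\right)^{2}\right)^{2} = \left(\left(18 + 3\right) + \left(-11\right)^{2}\right)^{2} = \left(21 + 121\right)^{2} = 142^{2} = 20164$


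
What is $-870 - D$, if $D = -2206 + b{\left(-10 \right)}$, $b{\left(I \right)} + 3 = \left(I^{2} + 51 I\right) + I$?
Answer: $1759$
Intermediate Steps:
$b{\left(I \right)} = -3 + I^{2} + 52 I$ ($b{\left(I \right)} = -3 + \left(\left(I^{2} + 51 I\right) + I\right) = -3 + \left(I^{2} + 52 I\right) = -3 + I^{2} + 52 I$)
$D = -2629$ ($D = -2206 + \left(-3 + \left(-10\right)^{2} + 52 \left(-10\right)\right) = -2206 - 423 = -2629$)
$-870 - D = -870 - -2629 = -870 + 2629 = 1759$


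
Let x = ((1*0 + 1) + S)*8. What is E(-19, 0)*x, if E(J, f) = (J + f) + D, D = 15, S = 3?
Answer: -128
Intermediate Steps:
E(J, f) = 15 + J + f (E(J, f) = (J + f) + 15 = 15 + J + f)
x = 32 (x = ((1*0 + 1) + 3)*8 = ((0 + 1) + 3)*8 = (1 + 3)*8 = 4*8 = 32)
E(-19, 0)*x = (15 - 19 + 0)*32 = -4*32 = -128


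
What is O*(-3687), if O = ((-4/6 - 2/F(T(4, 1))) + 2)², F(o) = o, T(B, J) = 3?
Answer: -4916/3 ≈ -1638.7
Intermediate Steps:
O = 4/9 (O = ((-4/6 - 2/3) + 2)² = ((-4*⅙ - 2*⅓) + 2)² = ((-⅔ - ⅔) + 2)² = (-4/3 + 2)² = (⅔)² = 4/9 ≈ 0.44444)
O*(-3687) = (4/9)*(-3687) = -4916/3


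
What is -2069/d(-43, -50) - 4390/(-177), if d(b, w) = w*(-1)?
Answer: -146713/8850 ≈ -16.578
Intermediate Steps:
d(b, w) = -w
-2069/d(-43, -50) - 4390/(-177) = -2069/((-1*(-50))) - 4390/(-177) = -2069/50 - 4390*(-1/177) = -2069*1/50 + 4390/177 = -2069/50 + 4390/177 = -146713/8850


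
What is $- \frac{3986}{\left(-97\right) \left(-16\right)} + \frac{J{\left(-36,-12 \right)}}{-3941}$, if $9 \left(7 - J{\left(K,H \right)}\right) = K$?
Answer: $- \frac{7862949}{3058216} \approx -2.5711$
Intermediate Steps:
$J{\left(K,H \right)} = 7 - \frac{K}{9}$
$- \frac{3986}{\left(-97\right) \left(-16\right)} + \frac{J{\left(-36,-12 \right)}}{-3941} = - \frac{3986}{\left(-97\right) \left(-16\right)} + \frac{7 - -4}{-3941} = - \frac{3986}{1552} + \left(7 + 4\right) \left(- \frac{1}{3941}\right) = \left(-3986\right) \frac{1}{1552} + 11 \left(- \frac{1}{3941}\right) = - \frac{1993}{776} - \frac{11}{3941} = - \frac{7862949}{3058216}$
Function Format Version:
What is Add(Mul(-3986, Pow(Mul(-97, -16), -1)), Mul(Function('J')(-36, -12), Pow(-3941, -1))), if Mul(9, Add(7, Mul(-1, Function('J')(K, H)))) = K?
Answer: Rational(-7862949, 3058216) ≈ -2.5711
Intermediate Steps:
Function('J')(K, H) = Add(7, Mul(Rational(-1, 9), K))
Add(Mul(-3986, Pow(Mul(-97, -16), -1)), Mul(Function('J')(-36, -12), Pow(-3941, -1))) = Add(Mul(-3986, Pow(Mul(-97, -16), -1)), Mul(Add(7, Mul(Rational(-1, 9), -36)), Pow(-3941, -1))) = Add(Mul(-3986, Pow(1552, -1)), Mul(Add(7, 4), Rational(-1, 3941))) = Add(Mul(-3986, Rational(1, 1552)), Mul(11, Rational(-1, 3941))) = Add(Rational(-1993, 776), Rational(-11, 3941)) = Rational(-7862949, 3058216)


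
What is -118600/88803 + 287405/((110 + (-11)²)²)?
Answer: 193876885/47864817 ≈ 4.0505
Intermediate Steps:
-118600/88803 + 287405/((110 + (-11)²)²) = -118600*1/88803 + 287405/((110 + 121)²) = -118600/88803 + 287405/(231²) = -118600/88803 + 287405/53361 = 193876885/47864817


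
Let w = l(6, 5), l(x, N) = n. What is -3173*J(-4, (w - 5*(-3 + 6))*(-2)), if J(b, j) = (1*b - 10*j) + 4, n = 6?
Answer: 571140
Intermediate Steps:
l(x, N) = 6
w = 6
J(b, j) = 4 + b - 10*j (J(b, j) = (b - 10*j) + 4 = 4 + b - 10*j)
-3173*J(-4, (w - 5*(-3 + 6))*(-2)) = -3173*(4 - 4 - 10*(6 - 5*(-3 + 6))*(-2)) = -3173*(4 - 4 - 10*(6 - 5*3)*(-2)) = -3173*(4 - 4 - 10*(6 - 15)*(-2)) = -3173*(4 - 4 - (-90)*(-2)) = -3173*(4 - 4 - 10*18) = -3173*(4 - 4 - 180) = -3173*(-180) = 571140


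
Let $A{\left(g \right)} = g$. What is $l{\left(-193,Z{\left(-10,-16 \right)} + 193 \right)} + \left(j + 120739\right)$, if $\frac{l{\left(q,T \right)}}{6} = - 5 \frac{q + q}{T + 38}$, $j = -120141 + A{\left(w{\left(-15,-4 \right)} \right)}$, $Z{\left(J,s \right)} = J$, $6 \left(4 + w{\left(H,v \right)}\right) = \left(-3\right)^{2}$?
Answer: $\frac{286371}{442} \approx 647.9$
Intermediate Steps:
$w{\left(H,v \right)} = - \frac{5}{2}$ ($w{\left(H,v \right)} = -4 + \frac{\left(-3\right)^{2}}{6} = -4 + \frac{1}{6} \cdot 9 = -4 + \frac{3}{2} = - \frac{5}{2}$)
$j = - \frac{240287}{2}$ ($j = -120141 - \frac{5}{2} = - \frac{240287}{2} \approx -1.2014 \cdot 10^{5}$)
$l{\left(q,T \right)} = - \frac{60 q}{38 + T}$ ($l{\left(q,T \right)} = 6 \left(- 5 \frac{q + q}{T + 38}\right) = 6 \left(- 5 \frac{2 q}{38 + T}\right) = 6 \left(- \frac{10 q}{38 + T}\right) = - \frac{60 q}{38 + T}$)
$l{\left(-193,Z{\left(-10,-16 \right)} + 193 \right)} + \left(j + 120739\right) = \left(-60\right) \left(-193\right) \frac{1}{38 + \left(-10 + 193\right)} + \left(- \frac{240287}{2} + 120739\right) = \left(-60\right) \left(-193\right) \frac{1}{38 + 183} + \frac{1191}{2} = \left(-60\right) \left(-193\right) \frac{1}{221} + \frac{1191}{2} = \frac{11580}{221} + \frac{1191}{2} = \frac{286371}{442}$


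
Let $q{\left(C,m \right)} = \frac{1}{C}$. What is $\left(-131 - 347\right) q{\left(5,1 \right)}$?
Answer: $- \frac{478}{5} \approx -95.6$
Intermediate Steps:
$\left(-131 - 347\right) q{\left(5,1 \right)} = \frac{-131 - 347}{5} = \left(-478\right) \frac{1}{5} = - \frac{478}{5}$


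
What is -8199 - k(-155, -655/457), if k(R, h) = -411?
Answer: -7788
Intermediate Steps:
-8199 - k(-155, -655/457) = -8199 - 1*(-411) = -8199 + 411 = -7788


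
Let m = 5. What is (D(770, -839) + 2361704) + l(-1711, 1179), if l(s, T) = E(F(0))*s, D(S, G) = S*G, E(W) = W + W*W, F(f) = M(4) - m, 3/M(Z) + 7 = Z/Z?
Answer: 6693307/4 ≈ 1.6733e+6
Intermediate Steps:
M(Z) = -½ (M(Z) = 3/(-7 + Z/Z) = 3/(-7 + 1) = 3/(-6) = 3*(-⅙) = -½)
F(f) = -11/2 (F(f) = -½ - 1*5 = -½ - 5 = -11/2)
E(W) = W + W²
D(S, G) = G*S
l(s, T) = 99*s/4 (l(s, T) = (-11*(1 - 11/2)/2)*s = (-11/2*(-9/2))*s = 99*s/4)
(D(770, -839) + 2361704) + l(-1711, 1179) = (-839*770 + 2361704) + (99/4)*(-1711) = (-646030 + 2361704) - 169389/4 = 1715674 - 169389/4 = 6693307/4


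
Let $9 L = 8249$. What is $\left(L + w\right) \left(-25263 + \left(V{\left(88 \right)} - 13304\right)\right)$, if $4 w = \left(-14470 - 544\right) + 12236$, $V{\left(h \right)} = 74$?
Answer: $- \frac{17095169}{2} \approx -8.5476 \cdot 10^{6}$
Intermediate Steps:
$L = \frac{8249}{9}$ ($L = \frac{1}{9} \cdot 8249 = \frac{8249}{9} \approx 916.56$)
$w = - \frac{1389}{2}$ ($w = \frac{\left(-14470 - 544\right) + 12236}{4} = \frac{-15014 + 12236}{4} = \frac{1}{4} \left(-2778\right) = - \frac{1389}{2} \approx -694.5$)
$\left(L + w\right) \left(-25263 + \left(V{\left(88 \right)} - 13304\right)\right) = \left(\frac{8249}{9} - \frac{1389}{2}\right) \left(-25263 + \left(74 - 13304\right)\right) = \frac{3997 \left(-25263 + \left(74 - 13304\right)\right)}{18} = \frac{3997 \left(-25263 - 13230\right)}{18} = \frac{3997}{18} \left(-38493\right) = - \frac{17095169}{2}$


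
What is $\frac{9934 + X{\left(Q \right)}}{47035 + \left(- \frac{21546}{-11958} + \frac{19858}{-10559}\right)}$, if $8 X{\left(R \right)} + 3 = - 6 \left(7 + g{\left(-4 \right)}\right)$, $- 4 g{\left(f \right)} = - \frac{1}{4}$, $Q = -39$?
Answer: $\frac{13371686452931}{63347646234880} \approx 0.21108$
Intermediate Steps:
$g{\left(f \right)} = \frac{1}{16}$ ($g{\left(f \right)} = - \frac{\left(-1\right) \frac{1}{4}}{4} = \left(- \frac{1}{4}\right) \left(- \frac{1}{4}\right) = \frac{1}{16}$)
$X{\left(R \right)} = - \frac{363}{64}$ ($X{\left(R \right)} = - \frac{3}{8} + \frac{\left(-6\right) \left(7 + \frac{1}{16}\right)}{8} = - \frac{3}{8} + \frac{\left(-6\right) \frac{113}{16}}{8} = - \frac{3}{8} + \frac{1}{8} \left(- \frac{339}{8}\right) = - \frac{3}{8} - \frac{339}{64} = - \frac{363}{64}$)
$\frac{9934 + X{\left(Q \right)}}{47035 + \left(- \frac{21546}{-11958} + \frac{19858}{-10559}\right)} = \frac{9934 - \frac{363}{64}}{47035 + \left(- \frac{21546}{-11958} + \frac{19858}{-10559}\right)} = \frac{635413}{64 \left(47035 + \left(\left(-21546\right) \left(- \frac{1}{11958}\right) + 19858 \left(- \frac{1}{10559}\right)\right)\right)} = \frac{635413}{64 \left(47035 + \left(\frac{3591}{1993} - \frac{19858}{10559}\right)\right)} = \frac{635413}{64 \left(47035 - \frac{1659625}{21044087}\right)} = \frac{635413}{64 \cdot \frac{989806972420}{21044087}} = \frac{635413}{64} \cdot \frac{21044087}{989806972420} = \frac{13371686452931}{63347646234880}$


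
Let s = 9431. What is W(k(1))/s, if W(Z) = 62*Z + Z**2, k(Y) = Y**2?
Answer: 63/9431 ≈ 0.0066801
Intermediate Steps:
W(Z) = Z**2 + 62*Z
W(k(1))/s = (1**2*(62 + 1**2))/9431 = (1*(62 + 1))*(1/9431) = (1*63)*(1/9431) = 63*(1/9431) = 63/9431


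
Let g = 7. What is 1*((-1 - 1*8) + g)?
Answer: -2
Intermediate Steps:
1*((-1 - 1*8) + g) = 1*((-1 - 1*8) + 7) = 1*((-1 - 8) + 7) = 1*(-9 + 7) = 1*(-2) = -2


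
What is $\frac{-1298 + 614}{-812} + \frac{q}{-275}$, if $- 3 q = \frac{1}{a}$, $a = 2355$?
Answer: $\frac{332231828}{394403625} \approx 0.84237$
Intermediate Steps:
$q = - \frac{1}{7065}$ ($q = - \frac{1}{3 \cdot 2355} = \left(- \frac{1}{3}\right) \frac{1}{2355} = - \frac{1}{7065} \approx -0.00014154$)
$\frac{-1298 + 614}{-812} + \frac{q}{-275} = \frac{-1298 + 614}{-812} - \frac{1}{7065 \left(-275\right)} = \left(-684\right) \left(- \frac{1}{812}\right) - - \frac{1}{1942875} = \frac{171}{203} + \frac{1}{1942875} = \frac{332231828}{394403625}$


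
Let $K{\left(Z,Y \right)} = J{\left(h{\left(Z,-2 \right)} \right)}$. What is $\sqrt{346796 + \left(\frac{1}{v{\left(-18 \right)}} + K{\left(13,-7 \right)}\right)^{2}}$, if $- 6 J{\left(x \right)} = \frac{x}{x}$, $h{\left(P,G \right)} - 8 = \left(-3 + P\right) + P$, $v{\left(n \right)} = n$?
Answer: $\frac{4 \sqrt{1755655}}{9} \approx 588.89$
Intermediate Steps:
$h{\left(P,G \right)} = 5 + 2 P$ ($h{\left(P,G \right)} = 8 + \left(\left(-3 + P\right) + P\right) = 8 + \left(-3 + 2 P\right) = 5 + 2 P$)
$J{\left(x \right)} = - \frac{1}{6}$ ($J{\left(x \right)} = - \frac{x \frac{1}{x}}{6} = \left(- \frac{1}{6}\right) 1 = - \frac{1}{6}$)
$K{\left(Z,Y \right)} = - \frac{1}{6}$
$\sqrt{346796 + \left(\frac{1}{v{\left(-18 \right)}} + K{\left(13,-7 \right)}\right)^{2}} = \sqrt{346796 + \left(\frac{1}{-18} - \frac{1}{6}\right)^{2}} = \sqrt{346796 + \left(- \frac{1}{18} - \frac{1}{6}\right)^{2}} = \sqrt{346796 + \left(- \frac{2}{9}\right)^{2}} = \sqrt{346796 + \frac{4}{81}} = \sqrt{\frac{28090480}{81}} = \frac{4 \sqrt{1755655}}{9}$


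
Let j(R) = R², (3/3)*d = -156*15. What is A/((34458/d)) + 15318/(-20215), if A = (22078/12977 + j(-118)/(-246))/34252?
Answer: -21091574328205286/27838322798084305 ≈ -0.75765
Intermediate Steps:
d = -2340 (d = -156*15 = -2340)
A = -1153030/719369067 (A = (22078/12977 + (-118)²/(-246))/34252 = (22078*(1/12977) + 13924*(-1/246))*(1/34252) = (1162/683 - 6962/123)*(1/34252) = -4612120/84009*1/34252 = -1153030/719369067 ≈ -0.0016028)
A/((34458/d)) + 15318/(-20215) = -1153030/(719369067*(34458/(-2340))) + 15318/(-20215) = -1153030/(719369067*(34458*(-1/2340))) + 15318*(-1/20215) = -1153030/(719369067*(-5743/390)) - 15318/20215 = -1153030/719369067*(-390/5743) - 15318/20215 = 149893900/1377112183927 - 15318/20215 = -21091574328205286/27838322798084305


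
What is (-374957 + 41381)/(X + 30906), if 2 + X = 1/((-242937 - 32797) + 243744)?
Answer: -1185677360/109846551 ≈ -10.794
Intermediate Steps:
X = -63981/31990 (X = -2 + 1/((-242937 - 32797) + 243744) = -2 + 1/(-275734 + 243744) = -2 + 1/(-31990) = -2 - 1/31990 = -63981/31990 ≈ -2.0000)
(-374957 + 41381)/(X + 30906) = (-374957 + 41381)/(-63981/31990 + 30906) = -333576/988618959/31990 = -333576*31990/988618959 = -1185677360/109846551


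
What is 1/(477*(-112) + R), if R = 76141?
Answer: 1/22717 ≈ 4.4020e-5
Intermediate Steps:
1/(477*(-112) + R) = 1/(477*(-112) + 76141) = 1/(-53424 + 76141) = 1/22717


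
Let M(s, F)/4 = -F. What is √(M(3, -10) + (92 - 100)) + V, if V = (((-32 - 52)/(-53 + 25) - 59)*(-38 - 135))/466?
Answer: 4844/233 + 4*√2 ≈ 26.447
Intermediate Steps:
M(s, F) = -4*F (M(s, F) = 4*(-F) = -4*F)
V = 4844/233 (V = ((-84/(-28) - 59)*(-173))*(1/466) = ((-84*(-1/28) - 59)*(-173))*(1/466) = ((3 - 59)*(-173))*(1/466) = -56*(-173)*(1/466) = 9688*(1/466) = 4844/233 ≈ 20.790)
√(M(3, -10) + (92 - 100)) + V = √(-4*(-10) + (92 - 100)) + 4844/233 = √(40 - 8) + 4844/233 = √32 + 4844/233 = 4*√2 + 4844/233 = 4844/233 + 4*√2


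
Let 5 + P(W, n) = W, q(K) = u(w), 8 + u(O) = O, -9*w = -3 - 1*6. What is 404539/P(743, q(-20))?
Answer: 404539/738 ≈ 548.16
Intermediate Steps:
w = 1 (w = -(-3 - 1*6)/9 = -(-3 - 6)/9 = -⅑*(-9) = 1)
u(O) = -8 + O
q(K) = -7 (q(K) = -8 + 1 = -7)
P(W, n) = -5 + W
404539/P(743, q(-20)) = 404539/(-5 + 743) = 404539/738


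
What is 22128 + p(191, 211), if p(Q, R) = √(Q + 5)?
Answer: 22142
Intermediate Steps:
p(Q, R) = √(5 + Q)
22128 + p(191, 211) = 22128 + √(5 + 191) = 22128 + √196 = 22128 + 14 = 22142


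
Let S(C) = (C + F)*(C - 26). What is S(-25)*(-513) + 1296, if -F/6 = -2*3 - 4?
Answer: 917001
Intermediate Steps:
F = 60 (F = -6*(-2*3 - 4) = -6*(-6 - 4) = -6*(-10) = 60)
S(C) = (-26 + C)*(60 + C) (S(C) = (C + 60)*(C - 26) = (60 + C)*(-26 + C) = (-26 + C)*(60 + C))
S(-25)*(-513) + 1296 = (-1560 + (-25)² + 34*(-25))*(-513) + 1296 = (-1560 + 625 - 850)*(-513) + 1296 = -1785*(-513) + 1296 = 915705 + 1296 = 917001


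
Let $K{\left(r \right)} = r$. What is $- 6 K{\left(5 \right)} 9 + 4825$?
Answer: $4555$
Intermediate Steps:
$- 6 K{\left(5 \right)} 9 + 4825 = \left(-6\right) 5 \cdot 9 + 4825 = \left(-30\right) 9 + 4825 = -270 + 4825 = 4555$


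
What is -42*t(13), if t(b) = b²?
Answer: -7098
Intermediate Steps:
-42*t(13) = -42*13² = -42*169 = -7098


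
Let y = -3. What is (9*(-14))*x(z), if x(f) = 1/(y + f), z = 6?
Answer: -42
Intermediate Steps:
x(f) = 1/(-3 + f)
(9*(-14))*x(z) = (9*(-14))/(-3 + 6) = -126/3 = -126*⅓ = -42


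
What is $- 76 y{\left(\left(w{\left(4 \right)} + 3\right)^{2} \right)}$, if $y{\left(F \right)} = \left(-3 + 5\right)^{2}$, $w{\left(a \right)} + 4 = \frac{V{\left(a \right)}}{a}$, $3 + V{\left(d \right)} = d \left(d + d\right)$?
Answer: $-304$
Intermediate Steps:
$V{\left(d \right)} = -3 + 2 d^{2}$ ($V{\left(d \right)} = -3 + d \left(d + d\right) = -3 + d 2 d = -3 + 2 d^{2}$)
$w{\left(a \right)} = -4 + \frac{-3 + 2 a^{2}}{a}$
$y{\left(F \right)} = 4$ ($y{\left(F \right)} = 2^{2} = 4$)
$- 76 y{\left(\left(w{\left(4 \right)} + 3\right)^{2} \right)} = \left(-76\right) 4 = -304$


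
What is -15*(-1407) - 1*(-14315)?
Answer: 35420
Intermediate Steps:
-15*(-1407) - 1*(-14315) = 21105 + 14315 = 35420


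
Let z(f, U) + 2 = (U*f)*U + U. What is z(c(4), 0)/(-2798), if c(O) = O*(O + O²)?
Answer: 1/1399 ≈ 0.00071480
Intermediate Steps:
z(f, U) = -2 + U + f*U² (z(f, U) = -2 + ((U*f)*U + U) = -2 + (f*U² + U) = -2 + (U + f*U²) = -2 + U + f*U²)
z(c(4), 0)/(-2798) = (-2 + 0 + (4²*(1 + 4))*0²)/(-2798) = (-2 + 0 + (16*5)*0)*(-1/2798) = (-2 + 0 + 80*0)*(-1/2798) = (-2 + 0 + 0)*(-1/2798) = -2*(-1/2798) = 1/1399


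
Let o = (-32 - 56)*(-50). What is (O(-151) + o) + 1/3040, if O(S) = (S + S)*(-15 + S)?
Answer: 165777281/3040 ≈ 54532.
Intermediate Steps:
O(S) = 2*S*(-15 + S) (O(S) = (2*S)*(-15 + S) = 2*S*(-15 + S))
o = 4400 (o = -88*(-50) = 4400)
(O(-151) + o) + 1/3040 = (2*(-151)*(-15 - 151) + 4400) + 1/3040 = (2*(-151)*(-166) + 4400) + 1/3040 = (50132 + 4400) + 1/3040 = 54532 + 1/3040 = 165777281/3040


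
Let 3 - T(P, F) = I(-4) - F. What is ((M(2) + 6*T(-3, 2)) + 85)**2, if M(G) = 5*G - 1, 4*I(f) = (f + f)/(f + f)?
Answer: 60025/4 ≈ 15006.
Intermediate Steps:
I(f) = 1/4 (I(f) = ((f + f)/(f + f))/4 = ((2*f)/((2*f)))/4 = ((2*f)*(1/(2*f)))/4 = (1/4)*1 = 1/4)
M(G) = -1 + 5*G
T(P, F) = 11/4 + F (T(P, F) = 3 - (1/4 - F) = 3 + (-1/4 + F) = 11/4 + F)
((M(2) + 6*T(-3, 2)) + 85)**2 = (((-1 + 5*2) + 6*(11/4 + 2)) + 85)**2 = (((-1 + 10) + 6*(19/4)) + 85)**2 = ((9 + 57/2) + 85)**2 = (75/2 + 85)**2 = (245/2)**2 = 60025/4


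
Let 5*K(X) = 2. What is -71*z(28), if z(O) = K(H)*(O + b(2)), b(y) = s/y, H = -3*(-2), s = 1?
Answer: -4047/5 ≈ -809.40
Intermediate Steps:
H = 6
b(y) = 1/y
K(X) = 2/5 (K(X) = (1/5)*2 = 2/5)
z(O) = 1/5 + 2*O/5 (z(O) = 2*(O + 1/2)/5 = 2*(1/2 + O)/5 = 1/5 + 2*O/5)
-71*z(28) = -71*(1/5 + (2/5)*28) = -71*(1/5 + 56/5) = -71*57/5 = -4047/5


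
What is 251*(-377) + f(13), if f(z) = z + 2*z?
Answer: -94588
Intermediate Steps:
f(z) = 3*z
251*(-377) + f(13) = 251*(-377) + 3*13 = -94627 + 39 = -94588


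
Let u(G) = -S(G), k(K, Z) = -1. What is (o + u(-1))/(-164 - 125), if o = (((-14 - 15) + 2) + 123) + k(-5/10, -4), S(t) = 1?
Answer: -94/289 ≈ -0.32526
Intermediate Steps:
u(G) = -1 (u(G) = -1*1 = -1)
o = 95 (o = (((-14 - 15) + 2) + 123) - 1 = ((-29 + 2) + 123) - 1 = (-27 + 123) - 1 = 96 - 1 = 95)
(o + u(-1))/(-164 - 125) = (95 - 1)/(-164 - 125) = 94/(-289) = 94*(-1/289) = -94/289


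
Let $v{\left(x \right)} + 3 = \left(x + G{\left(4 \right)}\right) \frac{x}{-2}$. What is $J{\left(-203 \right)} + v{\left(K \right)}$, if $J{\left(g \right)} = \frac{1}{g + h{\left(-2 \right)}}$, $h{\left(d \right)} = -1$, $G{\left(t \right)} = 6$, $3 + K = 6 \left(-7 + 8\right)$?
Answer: $- \frac{3367}{204} \approx -16.505$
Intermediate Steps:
$K = 3$ ($K = -3 + 6 \left(-7 + 8\right) = -3 + 6 \cdot 1 = -3 + 6 = 3$)
$v{\left(x \right)} = -3 - \frac{x \left(6 + x\right)}{2}$ ($v{\left(x \right)} = -3 + \left(x + 6\right) \frac{x}{-2} = -3 + \left(6 + x\right) x \left(- \frac{1}{2}\right) = -3 + \left(6 + x\right) \left(- \frac{x}{2}\right) = -3 - \frac{x \left(6 + x\right)}{2}$)
$J{\left(g \right)} = \frac{1}{-1 + g}$ ($J{\left(g \right)} = \frac{1}{g - 1} = \frac{1}{-1 + g}$)
$J{\left(-203 \right)} + v{\left(K \right)} = \frac{1}{-1 - 203} - \left(12 + \frac{9}{2}\right) = \frac{1}{-204} - \frac{33}{2} = - \frac{1}{204} - \frac{33}{2} = - \frac{3367}{204}$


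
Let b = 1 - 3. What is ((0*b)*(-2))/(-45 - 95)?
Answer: 0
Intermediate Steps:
b = -2
((0*b)*(-2))/(-45 - 95) = ((0*(-2))*(-2))/(-45 - 95) = (0*(-2))/(-140) = 0*(-1/140) = 0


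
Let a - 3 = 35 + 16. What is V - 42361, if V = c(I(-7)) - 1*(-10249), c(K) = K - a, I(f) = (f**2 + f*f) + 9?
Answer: -32059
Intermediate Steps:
I(f) = 9 + 2*f**2 (I(f) = (f**2 + f**2) + 9 = 2*f**2 + 9 = 9 + 2*f**2)
a = 54 (a = 3 + (35 + 16) = 3 + 51 = 54)
c(K) = -54 + K (c(K) = K - 1*54 = K - 54 = -54 + K)
V = 10302 (V = (-54 + (9 + 2*(-7)**2)) - 1*(-10249) = (-54 + (9 + 2*49)) + 10249 = (-54 + (9 + 98)) + 10249 = (-54 + 107) + 10249 = 53 + 10249 = 10302)
V - 42361 = 10302 - 42361 = -32059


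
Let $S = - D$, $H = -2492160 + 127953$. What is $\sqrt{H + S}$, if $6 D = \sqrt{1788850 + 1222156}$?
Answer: $\frac{\sqrt{-85111452 - 6 \sqrt{3011006}}}{6} \approx 1537.7 i$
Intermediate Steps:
$D = \frac{\sqrt{3011006}}{6}$ ($D = \frac{\sqrt{1788850 + 1222156}}{6} = \frac{\sqrt{3011006}}{6} \approx 289.2$)
$H = -2364207$
$S = - \frac{\sqrt{3011006}}{6} \approx -289.2$
$\sqrt{H + S} = \sqrt{-2364207 - \frac{\sqrt{3011006}}{6}}$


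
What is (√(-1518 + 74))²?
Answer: -1444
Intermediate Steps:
(√(-1518 + 74))² = (√(-1444))² = (38*I)² = -1444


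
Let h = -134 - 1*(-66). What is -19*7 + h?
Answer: -201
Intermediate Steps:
h = -68 (h = -134 + 66 = -68)
-19*7 + h = -19*7 - 68 = -133 - 68 = -201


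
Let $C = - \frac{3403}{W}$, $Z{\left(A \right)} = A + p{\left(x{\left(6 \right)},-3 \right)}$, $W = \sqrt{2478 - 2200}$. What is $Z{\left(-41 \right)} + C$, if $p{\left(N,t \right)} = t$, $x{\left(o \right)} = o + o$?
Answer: $-44 - \frac{3403 \sqrt{278}}{278} \approx -248.1$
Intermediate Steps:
$x{\left(o \right)} = 2 o$
$W = \sqrt{278} \approx 16.673$
$Z{\left(A \right)} = -3 + A$ ($Z{\left(A \right)} = A - 3 = -3 + A$)
$C = - \frac{3403 \sqrt{278}}{278}$ ($C = - \frac{3403}{\sqrt{278}} = - 3403 \frac{\sqrt{278}}{278} = - \frac{3403 \sqrt{278}}{278} \approx -204.1$)
$Z{\left(-41 \right)} + C = \left(-3 - 41\right) - \frac{3403 \sqrt{278}}{278} = -44 - \frac{3403 \sqrt{278}}{278}$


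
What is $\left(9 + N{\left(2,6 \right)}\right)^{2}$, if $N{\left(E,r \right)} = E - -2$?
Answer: $169$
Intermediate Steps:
$N{\left(E,r \right)} = 2 + E$ ($N{\left(E,r \right)} = E + 2 = 2 + E$)
$\left(9 + N{\left(2,6 \right)}\right)^{2} = \left(9 + \left(2 + 2\right)\right)^{2} = \left(9 + 4\right)^{2} = 13^{2} = 169$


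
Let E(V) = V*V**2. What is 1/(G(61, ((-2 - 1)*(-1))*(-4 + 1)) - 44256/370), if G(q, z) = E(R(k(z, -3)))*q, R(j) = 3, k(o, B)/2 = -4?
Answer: 185/282567 ≈ 0.00065471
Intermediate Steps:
k(o, B) = -8 (k(o, B) = 2*(-4) = -8)
E(V) = V**3
G(q, z) = 27*q (G(q, z) = 3**3*q = 27*q)
1/(G(61, ((-2 - 1)*(-1))*(-4 + 1)) - 44256/370) = 1/(27*61 - 44256/370) = 1/(1647 - 44256*1/370) = 1/(1647 - 22128/185) = 1/(282567/185) = 185/282567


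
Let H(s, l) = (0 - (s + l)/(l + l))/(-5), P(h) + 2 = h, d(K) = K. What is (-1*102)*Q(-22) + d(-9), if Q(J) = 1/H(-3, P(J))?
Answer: -2747/3 ≈ -915.67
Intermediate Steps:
P(h) = -2 + h
H(s, l) = (l + s)/(10*l) (H(s, l) = (0 - (l + s)/(2*l))*(-⅕) = -(l + s)/(2*l)*(-⅕) = (l + s)/(10*l))
Q(J) = 10*(-2 + J)/(-5 + J) (Q(J) = 1/(((-2 + J) - 3)/(10*(-2 + J))) = 1/((-5 + J)/(10*(-2 + J))) = 10*(-2 + J)/(-5 + J))
(-1*102)*Q(-22) + d(-9) = (-1*102)*(10*(-2 - 22)/(-5 - 22)) - 9 = -1020*(-24)/(-27) - 9 = -1020*(-1)*(-24)/27 - 9 = -102*80/9 - 9 = -2720/3 - 9 = -2747/3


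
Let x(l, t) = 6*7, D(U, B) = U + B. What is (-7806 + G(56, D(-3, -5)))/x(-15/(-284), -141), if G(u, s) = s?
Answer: -3907/21 ≈ -186.05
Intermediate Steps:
D(U, B) = B + U
x(l, t) = 42
(-7806 + G(56, D(-3, -5)))/x(-15/(-284), -141) = (-7806 + (-5 - 3))/42 = (-7806 - 8)*(1/42) = -7814*1/42 = -3907/21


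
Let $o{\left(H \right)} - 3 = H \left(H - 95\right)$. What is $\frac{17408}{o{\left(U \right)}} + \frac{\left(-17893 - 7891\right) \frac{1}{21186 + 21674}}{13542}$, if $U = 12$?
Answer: $- \frac{420991873853}{24014468715} \approx -17.531$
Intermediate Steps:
$o{\left(H \right)} = 3 + H \left(-95 + H\right)$ ($o{\left(H \right)} = 3 + H \left(H - 95\right) = 3 + H \left(-95 + H\right)$)
$\frac{17408}{o{\left(U \right)}} + \frac{\left(-17893 - 7891\right) \frac{1}{21186 + 21674}}{13542} = \frac{17408}{3 + 12^{2} - 1140} + \frac{\left(-17893 - 7891\right) \frac{1}{21186 + 21674}}{13542} = \frac{17408}{3 + 144 - 1140} + - \frac{25784}{42860} \cdot \frac{1}{13542} = \frac{17408}{-993} + \left(-25784\right) \frac{1}{42860} \cdot \frac{1}{13542} = 17408 \left(- \frac{1}{993}\right) - \frac{3223}{72551265} = - \frac{17408}{993} - \frac{3223}{72551265} = - \frac{420991873853}{24014468715}$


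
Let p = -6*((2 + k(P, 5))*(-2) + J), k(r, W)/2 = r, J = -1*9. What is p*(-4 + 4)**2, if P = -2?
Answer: 0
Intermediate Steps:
J = -9
k(r, W) = 2*r
p = 30 (p = -6*((2 + 2*(-2))*(-2) - 9) = -6*((2 - 4)*(-2) - 9) = -6*(-2*(-2) - 9) = -6*(4 - 9) = -6*(-5) = 30)
p*(-4 + 4)**2 = 30*(-4 + 4)**2 = 30*0**2 = 30*0 = 0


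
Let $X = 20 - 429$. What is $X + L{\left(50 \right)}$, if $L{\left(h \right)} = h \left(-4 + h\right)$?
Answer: $1891$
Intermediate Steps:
$X = -409$ ($X = 20 - 429 = -409$)
$X + L{\left(50 \right)} = -409 + 50 \left(-4 + 50\right) = -409 + 50 \cdot 46 = -409 + 2300 = 1891$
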